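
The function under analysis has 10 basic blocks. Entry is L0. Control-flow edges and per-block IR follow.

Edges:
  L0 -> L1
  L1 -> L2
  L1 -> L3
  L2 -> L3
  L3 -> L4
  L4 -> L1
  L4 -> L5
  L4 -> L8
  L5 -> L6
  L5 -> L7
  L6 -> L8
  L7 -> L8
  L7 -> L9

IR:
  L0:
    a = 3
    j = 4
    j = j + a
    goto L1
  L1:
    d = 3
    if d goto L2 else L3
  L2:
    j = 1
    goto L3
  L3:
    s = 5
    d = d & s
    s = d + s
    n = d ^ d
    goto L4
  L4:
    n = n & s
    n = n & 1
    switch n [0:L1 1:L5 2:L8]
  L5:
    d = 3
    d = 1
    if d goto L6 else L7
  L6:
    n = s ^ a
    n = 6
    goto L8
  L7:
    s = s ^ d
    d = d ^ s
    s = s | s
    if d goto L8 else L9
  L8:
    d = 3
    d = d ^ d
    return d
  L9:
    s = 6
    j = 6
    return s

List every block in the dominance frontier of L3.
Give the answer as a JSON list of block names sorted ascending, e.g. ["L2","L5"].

Answer: ["L1"]

Derivation:
idom tree: L1←L0 L2←L1 L3←L1 L4←L3 L5←L4 L6←L5 L7←L5 L8←L4 L9←L7
Dom at joins:
  L1: preds {L0,L4}: {L0} ∩ {L0,L1,L3,L4} = {L0}; idom=L0
  L3: preds {L1,L2}: {L0,L1} ∩ {L0,L1,L2} = {L0,L1}; idom=L1
  L8: preds {L4,L6,L7}: {L0,L1,L3,L4} ∩ {L0,L1,L3,L4,L5,L6} ∩ {L0,L1,L3,L4,L5,L7} = {L0,L1,L3,L4}; idom=L4

DF derivation:
  join L1 pred L0: · stop@L0
  join L1 pred L4: L4→L3→L1 stop@L0
  join L3 pred L1: · stop@L1
  join L3 pred L2: L2 stop@L1
  join L8 pred L4: · stop@L4
  join L8 pred L6: L6→L5 stop@L4
  join L8 pred L7: L7→L5 stop@L4
  L0: DF=∅
  L1: DF={L1}
  L2: DF={L3}
  L3: DF={L1}
  L4: DF={L1}
  L5: DF={L8}
  L6: DF={L8}
  L7: DF={L8}
  L8: DF=∅
  L9: DF=∅

DF(L3) = ["L1"]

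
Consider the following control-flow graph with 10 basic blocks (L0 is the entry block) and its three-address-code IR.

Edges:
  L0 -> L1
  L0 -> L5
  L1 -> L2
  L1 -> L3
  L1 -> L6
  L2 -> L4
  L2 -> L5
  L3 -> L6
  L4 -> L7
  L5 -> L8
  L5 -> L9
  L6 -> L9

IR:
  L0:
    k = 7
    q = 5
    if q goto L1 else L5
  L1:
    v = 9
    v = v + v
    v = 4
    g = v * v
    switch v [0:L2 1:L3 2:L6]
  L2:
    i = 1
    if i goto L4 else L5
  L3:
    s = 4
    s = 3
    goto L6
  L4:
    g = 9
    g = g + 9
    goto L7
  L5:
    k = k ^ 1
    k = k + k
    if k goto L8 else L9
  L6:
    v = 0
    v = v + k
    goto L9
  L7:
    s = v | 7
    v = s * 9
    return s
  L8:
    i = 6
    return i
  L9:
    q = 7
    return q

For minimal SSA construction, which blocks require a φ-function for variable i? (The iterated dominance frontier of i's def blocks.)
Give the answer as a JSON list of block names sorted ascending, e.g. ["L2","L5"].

idom tree: L1←L0 L2←L1 L3←L1 L4←L2 L5←L0 L6←L1 L7←L4 L8←L5 L9←L0
Dom∩ at merges:
  L5: preds {L0,L2}: {L0} ∩ {L0,L1,L2} = {L0}; idom=L0
  L6: preds {L1,L3}: {L0,L1} ∩ {L0,L1,L3} = {L0,L1}; idom=L1
  L9: preds {L5,L6}: {L0,L5} ∩ {L0,L1,L6} = {L0}; idom=L0

DF derivation:
  join L5 pred L0: · stop@L0
  join L5 pred L2: L2→L1 stop@L0
  join L6 pred L1: · stop@L1
  join L6 pred L3: L3 stop@L1
  join L9 pred L5: L5 stop@L0
  join L9 pred L6: L6→L1 stop@L0
  L0 → ∅
  L1 → {L5,L9}
  L2 → {L5}
  L3 → {L6}
  L4 → ∅
  L5 → {L9}
  L6 → {L9}
  L7 → ∅
  L8 → ∅
  L9 → ∅

φ for i: defs {L2,L8}
  DF⁺ = {L5,L9}

Answer: ["L5", "L9"]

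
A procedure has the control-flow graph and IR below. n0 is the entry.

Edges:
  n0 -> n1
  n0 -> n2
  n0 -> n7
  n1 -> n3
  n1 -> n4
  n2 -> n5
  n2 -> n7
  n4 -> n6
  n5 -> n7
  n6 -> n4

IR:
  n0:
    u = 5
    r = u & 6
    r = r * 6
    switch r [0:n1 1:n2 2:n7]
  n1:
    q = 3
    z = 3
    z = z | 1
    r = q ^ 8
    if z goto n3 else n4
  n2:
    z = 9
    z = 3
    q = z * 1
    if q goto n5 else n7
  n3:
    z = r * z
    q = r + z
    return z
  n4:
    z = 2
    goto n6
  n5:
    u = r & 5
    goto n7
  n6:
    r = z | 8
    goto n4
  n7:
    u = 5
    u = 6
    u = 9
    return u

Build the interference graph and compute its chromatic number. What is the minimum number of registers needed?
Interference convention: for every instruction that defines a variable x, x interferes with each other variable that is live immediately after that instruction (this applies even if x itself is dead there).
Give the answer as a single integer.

def/use:
  n0 def {r,u} use ∅
  n1 def {q,r,z} use ∅
  n2 def {q,z} use ∅
  n3 def {q,z} use {r,z}
  n4 def {z} use ∅
  n5 def {u} use {r}
  n6 def {r} use {z}
  n7 def {u} use ∅

Backward fixpoint:
  live n0: ∅→{r}
  live n1: ∅→{r,z}
  live n2: {r}→{r}
  live n3: {r,z}→∅
  live n4: ∅→{z}
  live n5: {r}→∅
  live n6: {z}→∅
  live n7: ∅→∅

Conflict graph:
  q: {r,z}
  r: {q,z}
  u: ∅
  z: {q,r}

Chromatic number:
  clique {q,r,z} ⇒ need ≥ 3
  3-colouring: r0={q,u}  r1={r}  r2={z}
  χ = 3

Answer: 3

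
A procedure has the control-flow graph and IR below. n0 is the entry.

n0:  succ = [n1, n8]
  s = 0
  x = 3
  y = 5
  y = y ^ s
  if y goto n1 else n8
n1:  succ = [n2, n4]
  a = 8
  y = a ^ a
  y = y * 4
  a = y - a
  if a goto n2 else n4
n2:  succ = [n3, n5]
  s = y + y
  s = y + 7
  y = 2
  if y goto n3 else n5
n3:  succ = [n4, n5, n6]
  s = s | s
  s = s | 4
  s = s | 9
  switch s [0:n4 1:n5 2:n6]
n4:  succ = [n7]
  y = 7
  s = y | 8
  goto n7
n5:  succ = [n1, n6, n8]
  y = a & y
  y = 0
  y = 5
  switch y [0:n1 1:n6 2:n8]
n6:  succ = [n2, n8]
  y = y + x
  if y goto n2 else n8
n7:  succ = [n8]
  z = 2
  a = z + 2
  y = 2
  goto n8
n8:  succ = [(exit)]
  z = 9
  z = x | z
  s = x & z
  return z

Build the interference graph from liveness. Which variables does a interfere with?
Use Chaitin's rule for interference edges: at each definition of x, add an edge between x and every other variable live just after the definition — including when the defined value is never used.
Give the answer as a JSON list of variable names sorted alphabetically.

Answer: ["s", "x", "y"]

Working:
Block summaries:
  n0 def {s,x,y} use ∅
  n1 def {a,y} use ∅
  n2 def {s,y} use {y}
  n3 def {s} use {s}
  n4 def {s,y} use ∅
  n5 def {y} use {a,y}
  n6 def {y} use {x,y}
  n7 def {a,y,z} use ∅
  n8 def {s,z} use {x}

Backward fixpoint:
  n0 li=∅ lo={x}
  n1 li={x} lo={a,x,y}
  n2 li={a,x,y} lo={a,s,x,y}
  n3 li={a,s,x,y} lo={a,x,y}
  n4 li={x} lo={x}
  n5 li={a,x,y} lo={a,x,y}
  n6 li={a,x,y} lo={a,x,y}
  n7 li={x} lo={x}
  n8 li={x} lo=∅

Interfere edges:
  a↔{s,x,y}
  s↔{a,x,y,z}
  x↔{a,s,y,z}
  y↔{a,s,x}
  z↔{s,x}

N(a) = ["s", "x", "y"]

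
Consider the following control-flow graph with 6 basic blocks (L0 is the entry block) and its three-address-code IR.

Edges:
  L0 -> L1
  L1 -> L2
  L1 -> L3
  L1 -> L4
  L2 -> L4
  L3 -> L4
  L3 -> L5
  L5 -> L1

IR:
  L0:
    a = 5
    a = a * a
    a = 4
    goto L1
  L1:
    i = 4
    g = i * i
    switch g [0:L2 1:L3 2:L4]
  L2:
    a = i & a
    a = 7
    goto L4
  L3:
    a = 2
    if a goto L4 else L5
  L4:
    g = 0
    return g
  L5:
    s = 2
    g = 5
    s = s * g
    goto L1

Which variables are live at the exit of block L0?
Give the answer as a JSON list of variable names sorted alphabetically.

Block summaries:
  L0: def={a} ue=∅
  L1: def={g,i} ue=∅
  L2: def={a} ue={a,i}
  L3: def={a} ue=∅
  L4: def={g} ue=∅
  L5: def={g,s} ue=∅

Liveness:
  live L0: ∅→{a}
  live L1: {a}→{a,i}
  live L2: {a,i}→∅
  live L3: ∅→{a}
  live L4: ∅→∅
  live L5: {a}→{a}

live-out(L0) = ["a"]

Answer: ["a"]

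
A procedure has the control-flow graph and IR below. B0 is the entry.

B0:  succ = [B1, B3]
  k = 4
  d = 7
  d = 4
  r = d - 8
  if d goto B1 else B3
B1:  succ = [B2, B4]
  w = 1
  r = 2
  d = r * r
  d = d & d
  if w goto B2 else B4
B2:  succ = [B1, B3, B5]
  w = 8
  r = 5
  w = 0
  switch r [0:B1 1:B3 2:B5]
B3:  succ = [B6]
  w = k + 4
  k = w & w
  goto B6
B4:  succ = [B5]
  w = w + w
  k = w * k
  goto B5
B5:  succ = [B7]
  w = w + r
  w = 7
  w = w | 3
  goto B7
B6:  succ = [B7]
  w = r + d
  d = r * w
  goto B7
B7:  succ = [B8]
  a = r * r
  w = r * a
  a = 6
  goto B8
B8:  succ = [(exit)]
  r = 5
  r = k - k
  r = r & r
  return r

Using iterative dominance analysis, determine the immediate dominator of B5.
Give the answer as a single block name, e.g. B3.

idom tree: B1←B0 B2←B1 B3←B0 B4←B1 B5←B1 B6←B3 B7←B0 B8←B7
Dom at joins:
  B1: preds {B0,B2}: {B0} ∩ {B0,B1,B2} = {B0}; idom=B0
  B3: preds {B0,B2}: {B0} ∩ {B0,B1,B2} = {B0}; idom=B0
  B5: preds {B2,B4}: {B0,B1,B2} ∩ {B0,B1,B4} = {B0,B1}; idom=B1
  B7: preds {B5,B6}: {B0,B1,B5} ∩ {B0,B3,B6} = {B0}; idom=B0

idom(B5) = B1

Answer: B1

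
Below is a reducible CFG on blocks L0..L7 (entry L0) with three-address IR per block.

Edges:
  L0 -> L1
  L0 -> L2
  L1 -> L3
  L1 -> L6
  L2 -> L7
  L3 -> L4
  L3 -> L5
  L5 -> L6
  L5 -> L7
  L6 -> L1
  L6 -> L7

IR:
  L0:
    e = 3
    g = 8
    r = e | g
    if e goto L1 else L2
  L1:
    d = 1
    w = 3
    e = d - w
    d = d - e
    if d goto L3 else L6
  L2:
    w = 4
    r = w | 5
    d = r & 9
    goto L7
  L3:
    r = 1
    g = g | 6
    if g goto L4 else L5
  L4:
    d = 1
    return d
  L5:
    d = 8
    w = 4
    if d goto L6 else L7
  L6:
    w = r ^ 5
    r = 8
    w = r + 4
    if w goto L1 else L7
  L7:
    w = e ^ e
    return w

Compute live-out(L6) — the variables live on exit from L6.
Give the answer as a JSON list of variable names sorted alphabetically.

Block summaries:
  L0: def={e,g,r} ue=∅
  L1: def={d,e,w} ue=∅
  L2: def={d,r,w} ue=∅
  L3: def={g,r} ue={g}
  L4: def={d} ue=∅
  L5: def={d,w} ue=∅
  L6: def={r,w} ue={r}
  L7: def={w} ue={e}

Live sets:
  L0: in=∅ out={e,g,r}
  L1: in={g,r} out={e,g,r}
  L2: in={e} out={e}
  L3: in={e,g} out={e,g,r}
  L4: in=∅ out=∅
  L5: in={e,g,r} out={e,g,r}
  L6: in={e,g,r} out={e,g,r}
  L7: in={e} out=∅

live-out(L6) = ["e", "g", "r"]

Answer: ["e", "g", "r"]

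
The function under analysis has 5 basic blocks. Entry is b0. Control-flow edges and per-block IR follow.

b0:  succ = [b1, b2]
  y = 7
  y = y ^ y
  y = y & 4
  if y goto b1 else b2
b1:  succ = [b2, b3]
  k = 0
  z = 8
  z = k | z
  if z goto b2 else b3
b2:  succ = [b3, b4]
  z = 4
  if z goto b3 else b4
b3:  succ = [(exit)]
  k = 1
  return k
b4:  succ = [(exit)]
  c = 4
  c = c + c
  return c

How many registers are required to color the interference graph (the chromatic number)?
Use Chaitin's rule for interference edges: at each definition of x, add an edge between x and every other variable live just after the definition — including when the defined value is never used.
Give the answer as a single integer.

Per-block:
  b0 def {y} use ∅
  b1 def {k,z} use ∅
  b2 def {z} use ∅
  b3 def {k} use ∅
  b4 def {c} use ∅

Live sets:
  b0: in=∅ out=∅
  b1: in=∅ out=∅
  b2: in=∅ out=∅
  b3: in=∅ out=∅
  b4: in=∅ out=∅

Interference:
  c — ∅
  k — {z}
  y — ∅
  z — {k}

Colouring:
  clique {k,z} ⇒ need ≥ 2
  assign c→R0 k→R0 y→R0 z→R1 — no edge inside a register ⇒ χ ≤ 2
  χ = 2

Answer: 2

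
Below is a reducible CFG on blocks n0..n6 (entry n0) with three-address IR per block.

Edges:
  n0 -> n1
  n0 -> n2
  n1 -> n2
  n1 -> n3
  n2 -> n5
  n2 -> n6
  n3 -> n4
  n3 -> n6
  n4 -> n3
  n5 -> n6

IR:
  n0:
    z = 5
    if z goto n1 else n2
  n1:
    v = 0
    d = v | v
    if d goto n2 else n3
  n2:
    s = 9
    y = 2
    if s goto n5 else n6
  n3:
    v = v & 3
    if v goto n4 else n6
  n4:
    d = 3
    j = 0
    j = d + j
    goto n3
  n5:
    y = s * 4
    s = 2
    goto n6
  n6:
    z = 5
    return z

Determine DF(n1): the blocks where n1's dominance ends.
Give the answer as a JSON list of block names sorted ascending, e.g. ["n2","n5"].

Answer: ["n2", "n6"]

Derivation:
idom tree: n1←n0 n2←n0 n3←n1 n4←n3 n5←n2 n6←n0
Join-block Dom:
  n2: preds {n0,n1}: {n0} ∩ {n0,n1} = {n0}; idom=n0
  n3: preds {n1,n4}: {n0,n1} ∩ {n0,n1,n3,n4} = {n0,n1}; idom=n1
  n6: preds {n2,n3,n5}: {n0,n2} ∩ {n0,n1,n3} ∩ {n0,n2,n5} = {n0}; idom=n0

Frontier:
  join n2 pred n0: · stop@n0
  join n2 pred n1: n1 stop@n0
  join n3 pred n1: · stop@n1
  join n3 pred n4: n4→n3 stop@n1
  join n6 pred n2: n2 stop@n0
  join n6 pred n3: n3→n1 stop@n0
  join n6 pred n5: n5→n2 stop@n0
  DF(n0)=∅
  DF(n1)={n2,n6}
  DF(n2)={n6}
  DF(n3)={n3,n6}
  DF(n4)={n3}
  DF(n5)={n6}
  DF(n6)=∅

DF(n1) = ["n2", "n6"]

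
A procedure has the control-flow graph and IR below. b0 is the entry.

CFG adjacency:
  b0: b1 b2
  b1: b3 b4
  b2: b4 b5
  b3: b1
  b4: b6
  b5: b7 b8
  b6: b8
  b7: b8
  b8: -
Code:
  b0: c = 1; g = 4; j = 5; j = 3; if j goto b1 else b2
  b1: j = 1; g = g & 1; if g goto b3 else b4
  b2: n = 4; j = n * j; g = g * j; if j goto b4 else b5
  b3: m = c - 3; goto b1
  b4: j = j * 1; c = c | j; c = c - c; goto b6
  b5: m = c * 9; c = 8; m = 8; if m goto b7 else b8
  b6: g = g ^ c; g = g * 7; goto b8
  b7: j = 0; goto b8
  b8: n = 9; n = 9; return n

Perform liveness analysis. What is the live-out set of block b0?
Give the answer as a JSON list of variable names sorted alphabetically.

def/use:
  b0 def {c,g,j} use ∅
  b1 def {g,j} use {g}
  b2 def {g,j,n} use {g,j}
  b3 def {m} use {c}
  b4 def {c,j} use {c,j}
  b5 def {c,m} use {c}
  b6 def {g} use {c,g}
  b7 def {j} use ∅
  b8 def {n} use ∅

Backward fixpoint:
  live b0: ∅→{c,g,j}
  live b1: {c,g}→{c,g,j}
  live b2: {c,g,j}→{c,g,j}
  live b3: {c,g}→{c,g}
  live b4: {c,g,j}→{c,g}
  live b5: {c}→∅
  live b6: {c,g}→∅
  live b7: ∅→∅
  live b8: ∅→∅

live-out(b0) = ["c", "g", "j"]

Answer: ["c", "g", "j"]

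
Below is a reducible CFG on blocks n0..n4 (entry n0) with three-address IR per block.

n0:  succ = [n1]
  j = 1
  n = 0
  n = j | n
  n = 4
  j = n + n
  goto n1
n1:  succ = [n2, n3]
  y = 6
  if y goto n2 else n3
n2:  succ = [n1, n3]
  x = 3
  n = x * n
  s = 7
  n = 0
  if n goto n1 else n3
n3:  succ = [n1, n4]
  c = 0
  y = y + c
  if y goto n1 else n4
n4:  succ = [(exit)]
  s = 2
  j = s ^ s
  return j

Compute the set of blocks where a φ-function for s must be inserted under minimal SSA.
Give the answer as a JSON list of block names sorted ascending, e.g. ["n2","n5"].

Answer: ["n1", "n3"]

Working:
idom tree: n1←n0 n2←n1 n3←n1 n4←n3
Dom∩ at merges:
  n1: preds {n0,n2,n3}: {n0} ∩ {n0,n1,n2} ∩ {n0,n1,n3} = {n0}; idom=n0
  n3: preds {n1,n2}: {n0,n1} ∩ {n0,n1,n2} = {n0,n1}; idom=n1

Frontier:
  n1←n0: walk · to n0
  n1←n2: walk n2→n1 to n0
  n1←n3: walk n3→n1 to n0
  n3←n1: walk · to n1
  n3←n2: walk n2 to n1
  n0: DF=∅
  n1: DF={n1}
  n2: DF={n1,n3}
  n3: DF={n1}
  n4: DF=∅

φ for s: defs {n2,n4}
  DF⁺ = {n1,n3}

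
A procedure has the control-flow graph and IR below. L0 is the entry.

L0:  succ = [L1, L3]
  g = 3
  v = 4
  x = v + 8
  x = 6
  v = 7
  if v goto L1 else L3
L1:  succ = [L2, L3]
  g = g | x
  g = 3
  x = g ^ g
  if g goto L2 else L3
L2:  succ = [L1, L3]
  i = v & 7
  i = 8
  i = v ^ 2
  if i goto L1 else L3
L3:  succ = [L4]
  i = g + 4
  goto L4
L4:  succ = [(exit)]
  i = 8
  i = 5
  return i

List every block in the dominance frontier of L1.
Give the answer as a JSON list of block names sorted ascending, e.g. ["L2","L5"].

Answer: ["L1", "L3"]

Derivation:
idom tree: L1←L0 L2←L1 L3←L0 L4←L3
Join-block Dom:
  L1: preds {L0,L2}: {L0} ∩ {L0,L1,L2} = {L0}; idom=L0
  L3: preds {L0,L1,L2}: {L0} ∩ {L0,L1} ∩ {L0,L1,L2} = {L0}; idom=L0

DF walk-up:
  L1←L0: walk · to L0
  L1←L2: walk L2→L1 to L0
  L3←L0: walk · to L0
  L3←L1: walk L1 to L0
  L3←L2: walk L2→L1 to L0
  DF(L0)=∅
  DF(L1)={L1,L3}
  DF(L2)={L1,L3}
  DF(L3)=∅
  DF(L4)=∅

DF(L1) = ["L1", "L3"]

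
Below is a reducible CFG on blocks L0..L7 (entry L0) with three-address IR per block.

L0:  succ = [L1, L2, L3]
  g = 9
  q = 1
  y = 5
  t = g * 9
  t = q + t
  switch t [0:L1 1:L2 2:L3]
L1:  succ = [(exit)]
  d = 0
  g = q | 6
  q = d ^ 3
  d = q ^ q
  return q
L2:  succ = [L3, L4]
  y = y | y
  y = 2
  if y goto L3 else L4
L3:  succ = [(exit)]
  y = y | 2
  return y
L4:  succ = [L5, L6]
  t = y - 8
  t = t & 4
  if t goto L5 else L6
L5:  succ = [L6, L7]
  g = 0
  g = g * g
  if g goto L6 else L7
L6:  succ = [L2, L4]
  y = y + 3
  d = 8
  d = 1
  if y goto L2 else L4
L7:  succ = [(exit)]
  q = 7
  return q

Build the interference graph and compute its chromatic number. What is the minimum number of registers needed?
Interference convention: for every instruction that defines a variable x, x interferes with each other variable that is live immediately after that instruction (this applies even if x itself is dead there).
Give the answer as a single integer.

def/use:
  L0 def {g,q,t,y} use ∅
  L1 def {d,g,q} use {q}
  L2 def {y} use {y}
  L3 def {y} use {y}
  L4 def {t} use {y}
  L5 def {g} use ∅
  L6 def {d,y} use {y}
  L7 def {q} use ∅

Live sets:
  L0 li=∅ lo={q,y}
  L1 li={q} lo=∅
  L2 li={y} lo={y}
  L3 li={y} lo=∅
  L4 li={y} lo={y}
  L5 li={y} lo={y}
  L6 li={y} lo={y}
  L7 li=∅ lo=∅

Interference:
  d — {g,q,y}
  g — {d,q,y}
  q — {d,g,t,y}
  t — {q,y}
  y — {d,g,q,t}

Registers:
  clique {d,g,q,y} ⇒ need ≥ 4
  4-colouring: r0={q}  r1={y}  r2={d,t}  r3={g}
  χ = 4

Answer: 4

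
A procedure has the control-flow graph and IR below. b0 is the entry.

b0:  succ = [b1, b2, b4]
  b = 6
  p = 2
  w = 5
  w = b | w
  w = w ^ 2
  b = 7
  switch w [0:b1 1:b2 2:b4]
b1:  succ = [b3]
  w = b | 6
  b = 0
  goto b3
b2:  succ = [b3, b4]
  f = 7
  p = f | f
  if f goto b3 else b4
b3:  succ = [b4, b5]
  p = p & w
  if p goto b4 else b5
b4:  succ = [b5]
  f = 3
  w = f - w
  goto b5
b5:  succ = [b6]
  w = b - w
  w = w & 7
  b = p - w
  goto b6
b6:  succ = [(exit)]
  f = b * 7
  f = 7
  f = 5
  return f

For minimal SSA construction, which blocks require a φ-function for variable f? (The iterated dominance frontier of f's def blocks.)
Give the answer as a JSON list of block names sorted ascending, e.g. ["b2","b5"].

idom tree: b1←b0 b2←b0 b3←b0 b4←b0 b5←b0 b6←b5
Join-block Dom:
  b3: preds {b1,b2}: {b0,b1} ∩ {b0,b2} = {b0}; idom=b0
  b4: preds {b0,b2,b3}: {b0} ∩ {b0,b2} ∩ {b0,b3} = {b0}; idom=b0
  b5: preds {b3,b4}: {b0,b3} ∩ {b0,b4} = {b0}; idom=b0

DF walk-up:
  b3←b1: walk b1 to b0
  b3←b2: walk b2 to b0
  b4←b0: walk · to b0
  b4←b2: walk b2 to b0
  b4←b3: walk b3 to b0
  b5←b3: walk b3 to b0
  b5←b4: walk b4 to b0
  b0: DF=∅
  b1: DF={b3}
  b2: DF={b3,b4}
  b3: DF={b4,b5}
  b4: DF={b5}
  b5: DF=∅
  b6: DF=∅

φ for f: defs {b2,b4,b6}
  DF⁺ = {b3,b4,b5}

Answer: ["b3", "b4", "b5"]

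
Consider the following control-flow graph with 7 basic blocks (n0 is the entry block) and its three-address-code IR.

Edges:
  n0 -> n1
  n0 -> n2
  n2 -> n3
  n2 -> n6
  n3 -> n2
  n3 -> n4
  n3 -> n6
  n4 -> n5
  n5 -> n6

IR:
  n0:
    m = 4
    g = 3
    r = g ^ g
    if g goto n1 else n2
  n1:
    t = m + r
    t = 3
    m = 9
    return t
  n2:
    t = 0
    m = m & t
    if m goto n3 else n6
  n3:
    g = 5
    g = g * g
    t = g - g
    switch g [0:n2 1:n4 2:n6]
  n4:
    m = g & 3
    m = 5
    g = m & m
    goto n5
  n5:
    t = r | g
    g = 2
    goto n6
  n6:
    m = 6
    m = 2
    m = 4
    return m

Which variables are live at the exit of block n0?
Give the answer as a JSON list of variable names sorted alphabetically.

Answer: ["m", "r"]

Working:
Per-block:
  n0: def={g,m,r} ue=∅
  n1: def={m,t} ue={m,r}
  n2: def={m,t} ue={m}
  n3: def={g,t} ue=∅
  n4: def={g,m} ue={g}
  n5: def={g,t} ue={g,r}
  n6: def={m} ue=∅

Liveness:
  n0: in=∅ out={m,r}
  n1: in={m,r} out=∅
  n2: in={m,r} out={m,r}
  n3: in={m,r} out={g,m,r}
  n4: in={g,r} out={g,r}
  n5: in={g,r} out=∅
  n6: in=∅ out=∅

live-out(n0) = ["m", "r"]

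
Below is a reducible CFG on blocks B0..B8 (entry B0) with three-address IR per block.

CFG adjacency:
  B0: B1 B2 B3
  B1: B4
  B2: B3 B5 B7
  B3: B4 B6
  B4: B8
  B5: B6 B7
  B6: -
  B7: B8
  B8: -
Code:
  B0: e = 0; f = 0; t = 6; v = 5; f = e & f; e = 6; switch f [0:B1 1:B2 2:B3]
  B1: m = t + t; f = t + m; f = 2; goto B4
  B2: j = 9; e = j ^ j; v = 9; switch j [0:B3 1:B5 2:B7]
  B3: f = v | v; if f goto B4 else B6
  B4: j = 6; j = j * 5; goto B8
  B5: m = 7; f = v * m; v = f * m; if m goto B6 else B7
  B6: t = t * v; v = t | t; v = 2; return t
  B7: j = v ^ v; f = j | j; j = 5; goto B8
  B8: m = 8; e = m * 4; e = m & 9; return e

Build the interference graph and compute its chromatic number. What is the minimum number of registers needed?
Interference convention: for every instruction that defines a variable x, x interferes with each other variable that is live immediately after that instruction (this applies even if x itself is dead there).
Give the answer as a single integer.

Answer: 5

Derivation:
Block summaries:
  B0: def={e,f,t,v} ue=∅
  B1: def={f,m} ue={t}
  B2: def={e,j,v} ue=∅
  B3: def={f} ue={v}
  B4: def={j} ue=∅
  B5: def={f,m,v} ue={v}
  B6: def={t,v} ue={t,v}
  B7: def={f,j} ue={v}
  B8: def={e,m} ue=∅

Liveness:
  B0: in=∅ out={t,v}
  B1: in={t} out=∅
  B2: in={t} out={t,v}
  B3: in={t,v} out={t,v}
  B4: in=∅ out=∅
  B5: in={t,v} out={t,v}
  B6: in={t,v} out=∅
  B7: in={v} out=∅
  B8: in=∅ out=∅

Conflict graph:
  e — {f,j,m,t,v}
  f — {e,m,t,v}
  j — {e,t,v}
  m — {e,f,t,v}
  t — {e,f,j,m,v}
  v — {e,f,j,m,t}

Chromatic number:
  lower bound: {e,f,m,t,v} mutually conflict ⇒ χ ≥ 5
  5-colouring: R0={e}  R1={t}  R2={v}  R3={f,j}  R4={m}
  χ = 5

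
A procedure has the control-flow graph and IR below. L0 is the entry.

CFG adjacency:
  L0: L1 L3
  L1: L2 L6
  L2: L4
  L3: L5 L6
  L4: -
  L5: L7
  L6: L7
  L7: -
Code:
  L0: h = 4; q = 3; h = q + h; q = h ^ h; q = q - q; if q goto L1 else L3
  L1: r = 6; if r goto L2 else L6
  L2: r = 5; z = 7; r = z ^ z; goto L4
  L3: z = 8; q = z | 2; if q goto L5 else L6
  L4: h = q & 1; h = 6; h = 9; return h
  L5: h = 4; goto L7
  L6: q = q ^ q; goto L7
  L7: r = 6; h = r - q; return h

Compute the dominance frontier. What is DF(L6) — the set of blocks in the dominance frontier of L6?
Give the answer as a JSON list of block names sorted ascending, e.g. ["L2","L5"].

Answer: ["L7"]

Derivation:
idom tree: L1←L0 L2←L1 L3←L0 L4←L2 L5←L3 L6←L0 L7←L0
Join-block Dom:
  L6: preds {L1,L3}: {L0,L1} ∩ {L0,L3} = {L0}; idom=L0
  L7: preds {L5,L6}: {L0,L3,L5} ∩ {L0,L6} = {L0}; idom=L0

DF walk-up:
  L6←L1: walk L1 to L0
  L6←L3: walk L3 to L0
  L7←L5: walk L5→L3 to L0
  L7←L6: walk L6 to L0
  L0 → ∅
  L1 → {L6}
  L2 → ∅
  L3 → {L6,L7}
  L4 → ∅
  L5 → {L7}
  L6 → {L7}
  L7 → ∅

DF(L6) = ["L7"]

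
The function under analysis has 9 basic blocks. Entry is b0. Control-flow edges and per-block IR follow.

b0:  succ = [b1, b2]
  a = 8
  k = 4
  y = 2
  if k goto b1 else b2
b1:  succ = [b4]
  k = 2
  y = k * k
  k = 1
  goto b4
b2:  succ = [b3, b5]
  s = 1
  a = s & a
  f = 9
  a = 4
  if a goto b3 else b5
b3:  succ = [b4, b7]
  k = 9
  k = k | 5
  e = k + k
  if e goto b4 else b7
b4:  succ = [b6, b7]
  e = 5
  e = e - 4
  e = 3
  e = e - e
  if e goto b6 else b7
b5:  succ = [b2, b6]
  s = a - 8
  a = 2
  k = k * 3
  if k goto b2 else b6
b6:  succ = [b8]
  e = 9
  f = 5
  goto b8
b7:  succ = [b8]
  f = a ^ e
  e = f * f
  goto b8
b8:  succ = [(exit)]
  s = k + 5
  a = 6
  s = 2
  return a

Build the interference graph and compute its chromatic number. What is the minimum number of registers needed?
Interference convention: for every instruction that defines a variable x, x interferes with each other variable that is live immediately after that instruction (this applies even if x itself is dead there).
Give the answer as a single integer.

Per-block:
  b0: def={a,k,y} ue=∅
  b1: def={k,y} ue=∅
  b2: def={a,f,s} ue={a}
  b3: def={e,k} ue=∅
  b4: def={e} ue=∅
  b5: def={a,k,s} ue={a,k}
  b6: def={e,f} ue=∅
  b7: def={e,f} ue={a,e}
  b8: def={a,s} ue={k}

Live sets:
  b0: in=∅ out={a,k}
  b1: in={a} out={a,k}
  b2: in={a,k} out={a,k}
  b3: in={a} out={a,e,k}
  b4: in={a,k} out={a,e,k}
  b5: in={a,k} out={a,k}
  b6: in={k} out={k}
  b7: in={a,e,k} out={k}
  b8: in={k} out=∅

Interfere edges:
  a — {e,k,s,y}
  e — {a,k}
  f — {k}
  k — {a,e,f,s,y}
  s — {a,k}
  y — {a,k}

Chromatic number:
  {a,e,k} pairwise interfere (3-clique) ⇒ χ ≥ 3
  assign a→R1 e→R2 f→R1 k→R0 s→R2 y→R2 — no edge inside a register ⇒ χ ≤ 3
  χ = 3

Answer: 3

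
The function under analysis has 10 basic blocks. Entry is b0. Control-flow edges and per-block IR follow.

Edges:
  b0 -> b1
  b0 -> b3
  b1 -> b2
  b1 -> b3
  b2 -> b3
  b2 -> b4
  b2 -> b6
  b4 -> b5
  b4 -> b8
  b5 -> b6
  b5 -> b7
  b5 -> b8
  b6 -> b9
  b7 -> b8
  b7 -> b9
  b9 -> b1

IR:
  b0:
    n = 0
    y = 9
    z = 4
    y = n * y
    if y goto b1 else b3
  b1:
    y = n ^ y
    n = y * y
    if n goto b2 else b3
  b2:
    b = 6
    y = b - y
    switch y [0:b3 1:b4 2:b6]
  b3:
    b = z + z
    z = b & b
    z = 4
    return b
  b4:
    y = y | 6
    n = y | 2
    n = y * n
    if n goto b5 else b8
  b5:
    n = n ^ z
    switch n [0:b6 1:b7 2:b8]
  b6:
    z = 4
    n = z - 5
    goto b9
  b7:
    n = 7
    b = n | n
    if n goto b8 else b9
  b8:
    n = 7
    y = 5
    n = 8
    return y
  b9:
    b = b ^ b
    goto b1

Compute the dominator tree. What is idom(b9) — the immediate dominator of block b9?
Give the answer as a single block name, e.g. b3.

idom tree: b1←b0 b2←b1 b3←b0 b4←b2 b5←b4 b6←b2 b7←b5 b8←b4 b9←b2
Dom at joins:
  b1: preds {b0,b9}: {b0} ∩ {b0,b1,b2,b9} = {b0}; idom=b0
  b3: preds {b0,b1,b2}: {b0} ∩ {b0,b1} ∩ {b0,b1,b2} = {b0}; idom=b0
  b6: preds {b2,b5}: {b0,b1,b2} ∩ {b0,b1,b2,b4,b5} = {b0,b1,b2}; idom=b2
  b8: preds {b4,b5,b7}: {b0,b1,b2,b4} ∩ {b0,b1,b2,b4,b5} ∩ {b0,b1,b2,b4,b5,b7} = {b0,b1,b2,b4}; idom=b4
  b9: preds {b6,b7}: {b0,b1,b2,b6} ∩ {b0,b1,b2,b4,b5,b7} = {b0,b1,b2}; idom=b2

idom(b9) = b2

Answer: b2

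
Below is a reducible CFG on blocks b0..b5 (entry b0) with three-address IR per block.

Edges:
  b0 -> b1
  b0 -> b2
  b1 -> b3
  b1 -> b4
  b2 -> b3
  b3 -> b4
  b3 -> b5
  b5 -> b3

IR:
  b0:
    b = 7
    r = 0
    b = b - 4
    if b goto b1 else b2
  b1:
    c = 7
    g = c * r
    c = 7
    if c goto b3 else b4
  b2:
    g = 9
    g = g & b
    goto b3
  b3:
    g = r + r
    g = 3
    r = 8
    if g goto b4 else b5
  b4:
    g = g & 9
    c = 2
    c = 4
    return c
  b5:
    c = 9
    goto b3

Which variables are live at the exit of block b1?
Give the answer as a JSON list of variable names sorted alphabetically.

Answer: ["g", "r"]

Analysis:
Block summaries:
  b0 def {b,r} use ∅
  b1 def {c,g} use {r}
  b2 def {g} use {b}
  b3 def {g,r} use {r}
  b4 def {c,g} use {g}
  b5 def {c} use ∅

Live sets:
  b0: in=∅ out={b,r}
  b1: in={r} out={g,r}
  b2: in={b,r} out={r}
  b3: in={r} out={g,r}
  b4: in={g} out=∅
  b5: in={r} out={r}

live-out(b1) = ["g", "r"]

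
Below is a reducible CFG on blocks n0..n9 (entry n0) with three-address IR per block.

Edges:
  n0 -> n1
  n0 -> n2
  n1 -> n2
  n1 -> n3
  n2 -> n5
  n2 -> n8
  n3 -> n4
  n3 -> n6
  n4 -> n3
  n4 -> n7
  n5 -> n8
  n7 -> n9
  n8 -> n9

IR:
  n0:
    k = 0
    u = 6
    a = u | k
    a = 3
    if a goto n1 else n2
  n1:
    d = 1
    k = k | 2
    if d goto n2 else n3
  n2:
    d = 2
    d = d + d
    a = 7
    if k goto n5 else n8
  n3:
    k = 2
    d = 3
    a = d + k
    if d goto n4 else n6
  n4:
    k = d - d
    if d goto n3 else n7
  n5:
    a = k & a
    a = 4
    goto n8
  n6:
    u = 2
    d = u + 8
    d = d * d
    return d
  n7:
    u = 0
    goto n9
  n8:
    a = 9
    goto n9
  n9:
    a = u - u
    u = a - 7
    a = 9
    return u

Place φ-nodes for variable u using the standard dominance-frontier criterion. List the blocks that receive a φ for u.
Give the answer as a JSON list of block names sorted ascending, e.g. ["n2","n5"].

Answer: ["n9"]

Working:
idom tree: n1←n0 n2←n0 n3←n1 n4←n3 n5←n2 n6←n3 n7←n4 n8←n2 n9←n0
Dom∩ at merges:
  n2: preds {n0,n1}: {n0} ∩ {n0,n1} = {n0}; idom=n0
  n3: preds {n1,n4}: {n0,n1} ∩ {n0,n1,n3,n4} = {n0,n1}; idom=n1
  n8: preds {n2,n5}: {n0,n2} ∩ {n0,n2,n5} = {n0,n2}; idom=n2
  n9: preds {n7,n8}: {n0,n1,n3,n4,n7} ∩ {n0,n2,n8} = {n0}; idom=n0

DF derivation:
  n2←n0: walk · to n0
  n2←n1: walk n1 to n0
  n3←n1: walk · to n1
  n3←n4: walk n4→n3 to n1
  n8←n2: walk · to n2
  n8←n5: walk n5 to n2
  n9←n7: walk n7→n4→n3→n1 to n0
  n9←n8: walk n8→n2 to n0
  n0: DF=∅
  n1: DF={n2,n9}
  n2: DF={n9}
  n3: DF={n3,n9}
  n4: DF={n3,n9}
  n5: DF={n8}
  n6: DF=∅
  n7: DF={n9}
  n8: DF={n9}
  n9: DF=∅

φ for u: defs {n0,n6,n7,n9}
  DF⁺ = {n9}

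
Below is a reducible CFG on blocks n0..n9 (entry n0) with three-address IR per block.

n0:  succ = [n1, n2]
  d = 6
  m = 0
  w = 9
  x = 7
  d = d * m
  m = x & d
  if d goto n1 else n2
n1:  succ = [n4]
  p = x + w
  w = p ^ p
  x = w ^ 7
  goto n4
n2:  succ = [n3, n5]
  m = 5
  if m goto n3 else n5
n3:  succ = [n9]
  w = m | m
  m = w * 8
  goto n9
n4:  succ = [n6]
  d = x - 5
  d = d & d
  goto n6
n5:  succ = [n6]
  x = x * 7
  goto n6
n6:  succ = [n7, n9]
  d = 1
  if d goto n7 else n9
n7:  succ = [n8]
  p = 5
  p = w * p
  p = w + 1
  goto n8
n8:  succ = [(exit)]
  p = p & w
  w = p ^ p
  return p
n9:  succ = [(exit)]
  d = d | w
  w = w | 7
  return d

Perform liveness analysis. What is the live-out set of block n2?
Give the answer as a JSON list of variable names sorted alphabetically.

Answer: ["d", "m", "w", "x"]

Working:
def/use:
  n0: {d,m,w,x} / ∅
  n1: {p,w,x} / {w,x}
  n2: {m} / ∅
  n3: {m,w} / {m}
  n4: {d} / {x}
  n5: {x} / {x}
  n6: {d} / ∅
  n7: {p} / {w}
  n8: {p,w} / {p,w}
  n9: {d,w} / {d,w}

Live sets:
  n0: in=∅ out={d,w,x}
  n1: in={w,x} out={w,x}
  n2: in={d,w,x} out={d,m,w,x}
  n3: in={d,m} out={d,w}
  n4: in={w,x} out={w}
  n5: in={w,x} out={w}
  n6: in={w} out={d,w}
  n7: in={w} out={p,w}
  n8: in={p,w} out=∅
  n9: in={d,w} out=∅

live-out(n2) = ["d", "m", "w", "x"]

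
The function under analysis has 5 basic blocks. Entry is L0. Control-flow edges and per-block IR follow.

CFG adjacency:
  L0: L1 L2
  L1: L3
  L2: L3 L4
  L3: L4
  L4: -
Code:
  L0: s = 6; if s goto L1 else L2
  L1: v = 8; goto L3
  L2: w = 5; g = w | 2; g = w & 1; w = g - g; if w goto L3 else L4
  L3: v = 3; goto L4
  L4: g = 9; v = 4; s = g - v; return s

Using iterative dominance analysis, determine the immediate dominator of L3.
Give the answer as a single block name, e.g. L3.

idom tree: L1←L0 L2←L0 L3←L0 L4←L0
Dom at joins:
  L3: preds {L1,L2}: {L0,L1} ∩ {L0,L2} = {L0}; idom=L0
  L4: preds {L2,L3}: {L0,L2} ∩ {L0,L3} = {L0}; idom=L0

idom(L3) = L0

Answer: L0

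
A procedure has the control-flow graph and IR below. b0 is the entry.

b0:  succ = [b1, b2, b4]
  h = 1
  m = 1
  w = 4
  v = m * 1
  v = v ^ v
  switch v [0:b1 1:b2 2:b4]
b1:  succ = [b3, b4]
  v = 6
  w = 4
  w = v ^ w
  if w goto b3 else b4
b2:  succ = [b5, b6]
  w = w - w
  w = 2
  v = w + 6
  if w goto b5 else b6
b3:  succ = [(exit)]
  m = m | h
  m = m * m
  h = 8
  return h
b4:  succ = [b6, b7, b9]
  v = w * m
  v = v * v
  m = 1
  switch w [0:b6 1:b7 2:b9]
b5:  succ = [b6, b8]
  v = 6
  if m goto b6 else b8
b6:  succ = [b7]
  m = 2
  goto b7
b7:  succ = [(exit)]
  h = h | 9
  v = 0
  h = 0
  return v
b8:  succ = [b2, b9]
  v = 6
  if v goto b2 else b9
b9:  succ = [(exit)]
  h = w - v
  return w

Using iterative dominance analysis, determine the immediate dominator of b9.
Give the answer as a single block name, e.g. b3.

idom tree: b1←b0 b2←b0 b3←b1 b4←b0 b5←b2 b6←b0 b7←b0 b8←b5 b9←b0
Dom at joins:
  b2: preds {b0,b8}: {b0} ∩ {b0,b2,b5,b8} = {b0}; idom=b0
  b4: preds {b0,b1}: {b0} ∩ {b0,b1} = {b0}; idom=b0
  b6: preds {b2,b4,b5}: {b0,b2} ∩ {b0,b4} ∩ {b0,b2,b5} = {b0}; idom=b0
  b7: preds {b4,b6}: {b0,b4} ∩ {b0,b6} = {b0}; idom=b0
  b9: preds {b4,b8}: {b0,b4} ∩ {b0,b2,b5,b8} = {b0}; idom=b0

idom(b9) = b0

Answer: b0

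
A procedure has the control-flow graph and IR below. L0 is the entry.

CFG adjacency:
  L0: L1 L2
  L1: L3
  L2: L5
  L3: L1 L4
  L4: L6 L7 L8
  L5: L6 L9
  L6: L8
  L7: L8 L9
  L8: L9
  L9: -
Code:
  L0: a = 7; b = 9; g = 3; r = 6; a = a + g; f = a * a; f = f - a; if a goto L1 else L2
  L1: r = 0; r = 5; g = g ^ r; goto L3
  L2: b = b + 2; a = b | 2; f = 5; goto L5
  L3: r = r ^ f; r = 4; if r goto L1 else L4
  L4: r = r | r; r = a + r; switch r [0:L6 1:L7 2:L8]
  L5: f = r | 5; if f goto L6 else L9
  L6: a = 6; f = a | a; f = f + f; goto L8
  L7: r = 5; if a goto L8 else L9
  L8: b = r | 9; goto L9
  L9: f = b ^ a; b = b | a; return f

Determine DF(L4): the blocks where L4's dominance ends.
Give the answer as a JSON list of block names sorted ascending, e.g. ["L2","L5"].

idom tree: L1←L0 L2←L0 L3←L1 L4←L3 L5←L2 L6←L0 L7←L4 L8←L0 L9←L0
Join-block Dom:
  L1: preds {L0,L3}: {L0} ∩ {L0,L1,L3} = {L0}; idom=L0
  L6: preds {L4,L5}: {L0,L1,L3,L4} ∩ {L0,L2,L5} = {L0}; idom=L0
  L8: preds {L4,L6,L7}: {L0,L1,L3,L4} ∩ {L0,L6} ∩ {L0,L1,L3,L4,L7} = {L0}; idom=L0
  L9: preds {L5,L7,L8}: {L0,L2,L5} ∩ {L0,L1,L3,L4,L7} ∩ {L0,L8} = {L0}; idom=L0

DF derivation:
  L1←L0: walk · to L0
  L1←L3: walk L3→L1 to L0
  L6←L4: walk L4→L3→L1 to L0
  L6←L5: walk L5→L2 to L0
  L8←L4: walk L4→L3→L1 to L0
  L8←L6: walk L6 to L0
  L8←L7: walk L7→L4→L3→L1 to L0
  L9←L5: walk L5→L2 to L0
  L9←L7: walk L7→L4→L3→L1 to L0
  L9←L8: walk L8 to L0
  L0: DF=∅
  L1: DF={L1,L6,L8,L9}
  L2: DF={L6,L9}
  L3: DF={L1,L6,L8,L9}
  L4: DF={L6,L8,L9}
  L5: DF={L6,L9}
  L6: DF={L8}
  L7: DF={L8,L9}
  L8: DF={L9}
  L9: DF=∅

DF(L4) = ["L6", "L8", "L9"]

Answer: ["L6", "L8", "L9"]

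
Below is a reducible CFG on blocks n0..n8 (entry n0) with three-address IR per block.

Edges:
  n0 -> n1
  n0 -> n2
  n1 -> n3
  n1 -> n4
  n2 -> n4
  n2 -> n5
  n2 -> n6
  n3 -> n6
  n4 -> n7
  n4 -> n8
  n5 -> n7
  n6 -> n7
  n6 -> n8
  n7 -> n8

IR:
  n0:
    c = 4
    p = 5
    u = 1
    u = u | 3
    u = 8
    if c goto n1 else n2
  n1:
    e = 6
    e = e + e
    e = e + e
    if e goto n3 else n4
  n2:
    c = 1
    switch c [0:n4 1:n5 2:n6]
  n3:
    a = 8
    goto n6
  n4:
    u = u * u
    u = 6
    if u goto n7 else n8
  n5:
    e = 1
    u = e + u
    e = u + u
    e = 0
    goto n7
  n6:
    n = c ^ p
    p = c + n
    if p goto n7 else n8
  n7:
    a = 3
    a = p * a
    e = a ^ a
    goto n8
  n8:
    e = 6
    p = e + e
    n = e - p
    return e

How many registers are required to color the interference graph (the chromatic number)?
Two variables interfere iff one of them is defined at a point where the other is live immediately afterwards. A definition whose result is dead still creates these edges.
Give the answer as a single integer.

Answer: 4

Working:
def/use:
  n0: {c,p,u} / ∅
  n1: {e} / ∅
  n2: {c} / ∅
  n3: {a} / ∅
  n4: {u} / {u}
  n5: {e,u} / {u}
  n6: {n,p} / {c,p}
  n7: {a,e} / {p}
  n8: {e,n,p} / ∅

Liveness:
  live n0: ∅→{c,p,u}
  live n1: {c,p,u}→{c,p,u}
  live n2: {p,u}→{c,p,u}
  live n3: {c,p}→{c,p}
  live n4: {p,u}→{p}
  live n5: {p,u}→{p}
  live n6: {c,p}→{p}
  live n7: {p}→∅
  live n8: ∅→∅

Interference:
  a: {c,p}
  c: {a,e,n,p,u}
  e: {c,n,p,u}
  n: {c,e}
  p: {a,c,e,u}
  u: {c,e,p}

Colouring:
  {c,e,p,u} pairwise interfere (4-clique) ⇒ χ ≥ 4
  4-colouring: r0={c}  r1={a,e}  r2={n,p}  r3={u}
  χ = 4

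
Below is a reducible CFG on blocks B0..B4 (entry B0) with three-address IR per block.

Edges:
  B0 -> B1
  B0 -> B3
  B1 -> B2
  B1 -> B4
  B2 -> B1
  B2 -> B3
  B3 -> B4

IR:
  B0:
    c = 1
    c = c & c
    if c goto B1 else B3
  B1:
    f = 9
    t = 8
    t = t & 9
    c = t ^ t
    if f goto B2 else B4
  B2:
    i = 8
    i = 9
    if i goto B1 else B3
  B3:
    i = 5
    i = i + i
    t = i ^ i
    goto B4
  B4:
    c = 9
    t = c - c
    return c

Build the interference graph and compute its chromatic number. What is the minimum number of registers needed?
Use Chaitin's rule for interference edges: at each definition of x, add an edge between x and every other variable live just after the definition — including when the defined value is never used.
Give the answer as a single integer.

Block summaries:
  B0: def={c} ue=∅
  B1: def={c,f,t} ue=∅
  B2: def={i} ue=∅
  B3: def={i,t} ue=∅
  B4: def={c,t} ue=∅

Live sets:
  B0 li=∅ lo=∅
  B1 li=∅ lo=∅
  B2 li=∅ lo=∅
  B3 li=∅ lo=∅
  B4 li=∅ lo=∅

Interference:
  c↔{f,t}
  f↔{c,t}
  i↔∅
  t↔{c,f}

Registers:
  lower bound: {c,f,t} mutually conflict ⇒ χ ≥ 3
  assign c→c0 f→c1 i→c0 t→c2 — no edge inside a register ⇒ χ ≤ 3
  χ = 3

Answer: 3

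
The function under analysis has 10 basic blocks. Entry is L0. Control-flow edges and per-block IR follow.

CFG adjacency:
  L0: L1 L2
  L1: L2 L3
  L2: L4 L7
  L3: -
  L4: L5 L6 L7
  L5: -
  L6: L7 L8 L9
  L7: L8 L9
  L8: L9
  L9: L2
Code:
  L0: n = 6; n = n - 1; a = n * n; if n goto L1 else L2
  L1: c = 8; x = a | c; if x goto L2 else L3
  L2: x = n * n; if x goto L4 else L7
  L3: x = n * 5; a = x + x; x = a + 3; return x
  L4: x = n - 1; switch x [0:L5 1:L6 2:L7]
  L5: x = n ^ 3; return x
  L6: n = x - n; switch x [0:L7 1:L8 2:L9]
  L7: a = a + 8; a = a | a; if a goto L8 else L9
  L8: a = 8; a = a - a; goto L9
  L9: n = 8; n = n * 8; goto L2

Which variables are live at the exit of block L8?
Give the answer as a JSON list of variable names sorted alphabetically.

Answer: ["a"]

Analysis:
Block summaries:
  L0: def={a,n} ue=∅
  L1: def={c,x} ue={a}
  L2: def={x} ue={n}
  L3: def={a,x} ue={n}
  L4: def={x} ue={n}
  L5: def={x} ue={n}
  L6: def={n} ue={n,x}
  L7: def={a} ue={a}
  L8: def={a} ue=∅
  L9: def={n} ue=∅

Liveness:
  L0 li=∅ lo={a,n}
  L1 li={a,n} lo={a,n}
  L2 li={a,n} lo={a,n}
  L3 li={n} lo=∅
  L4 li={a,n} lo={a,n,x}
  L5 li={n} lo=∅
  L6 li={a,n,x} lo={a}
  L7 li={a} lo={a}
  L8 li=∅ lo={a}
  L9 li={a} lo={a,n}

live-out(L8) = ["a"]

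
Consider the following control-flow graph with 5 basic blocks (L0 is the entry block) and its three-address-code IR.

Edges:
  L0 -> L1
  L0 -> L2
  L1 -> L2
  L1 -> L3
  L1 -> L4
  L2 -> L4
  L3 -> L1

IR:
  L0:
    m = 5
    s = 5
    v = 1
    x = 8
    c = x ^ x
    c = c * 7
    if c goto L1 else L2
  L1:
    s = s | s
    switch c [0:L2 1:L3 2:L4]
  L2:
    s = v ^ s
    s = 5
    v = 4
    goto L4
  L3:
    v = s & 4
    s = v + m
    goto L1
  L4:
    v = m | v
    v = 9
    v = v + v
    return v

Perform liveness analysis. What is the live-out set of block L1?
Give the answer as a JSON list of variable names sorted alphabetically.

def/use:
  L0: {c,m,s,v,x} / ∅
  L1: {s} / {c,s}
  L2: {s,v} / {s,v}
  L3: {s,v} / {m,s}
  L4: {v} / {m,v}

Backward fixpoint:
  L0 li=∅ lo={c,m,s,v}
  L1 li={c,m,s,v} lo={c,m,s,v}
  L2 li={m,s,v} lo={m,v}
  L3 li={c,m,s} lo={c,m,s,v}
  L4 li={m,v} lo=∅

live-out(L1) = ["c", "m", "s", "v"]

Answer: ["c", "m", "s", "v"]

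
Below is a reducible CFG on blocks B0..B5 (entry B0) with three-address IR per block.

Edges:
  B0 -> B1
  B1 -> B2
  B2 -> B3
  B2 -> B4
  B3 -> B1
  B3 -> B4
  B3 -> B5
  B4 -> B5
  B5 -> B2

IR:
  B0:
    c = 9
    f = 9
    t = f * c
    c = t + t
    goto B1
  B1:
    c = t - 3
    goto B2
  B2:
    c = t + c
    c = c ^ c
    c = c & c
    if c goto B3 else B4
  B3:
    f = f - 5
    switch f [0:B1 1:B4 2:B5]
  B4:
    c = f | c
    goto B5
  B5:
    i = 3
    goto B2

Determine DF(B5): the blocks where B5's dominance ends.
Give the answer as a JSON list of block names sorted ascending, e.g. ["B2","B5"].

Answer: ["B2"]

Working:
idom tree: B1←B0 B2←B1 B3←B2 B4←B2 B5←B2
Join-block Dom:
  B1: preds {B0,B3}: {B0} ∩ {B0,B1,B2,B3} = {B0}; idom=B0
  B2: preds {B1,B5}: {B0,B1} ∩ {B0,B1,B2,B5} = {B0,B1}; idom=B1
  B4: preds {B2,B3}: {B0,B1,B2} ∩ {B0,B1,B2,B3} = {B0,B1,B2}; idom=B2
  B5: preds {B3,B4}: {B0,B1,B2,B3} ∩ {B0,B1,B2,B4} = {B0,B1,B2}; idom=B2

Frontier:
  join B1 pred B0: · stop@B0
  join B1 pred B3: B3→B2→B1 stop@B0
  join B2 pred B1: · stop@B1
  join B2 pred B5: B5→B2 stop@B1
  join B4 pred B2: · stop@B2
  join B4 pred B3: B3 stop@B2
  join B5 pred B3: B3 stop@B2
  join B5 pred B4: B4 stop@B2
  DF(B0)=∅
  DF(B1)={B1}
  DF(B2)={B1,B2}
  DF(B3)={B1,B4,B5}
  DF(B4)={B5}
  DF(B5)={B2}

DF(B5) = ["B2"]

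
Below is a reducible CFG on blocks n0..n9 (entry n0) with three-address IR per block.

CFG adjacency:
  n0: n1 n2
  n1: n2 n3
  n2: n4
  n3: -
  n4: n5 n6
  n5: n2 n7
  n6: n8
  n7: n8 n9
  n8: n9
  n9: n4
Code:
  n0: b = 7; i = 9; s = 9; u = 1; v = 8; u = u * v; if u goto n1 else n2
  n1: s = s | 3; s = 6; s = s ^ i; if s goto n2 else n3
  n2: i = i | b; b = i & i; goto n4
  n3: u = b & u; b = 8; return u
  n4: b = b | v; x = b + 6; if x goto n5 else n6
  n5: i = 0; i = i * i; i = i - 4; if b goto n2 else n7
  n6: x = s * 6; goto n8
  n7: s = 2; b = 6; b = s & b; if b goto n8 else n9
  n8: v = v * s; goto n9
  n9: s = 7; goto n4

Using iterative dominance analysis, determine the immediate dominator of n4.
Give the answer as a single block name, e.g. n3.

Answer: n2

Working:
idom tree: n1←n0 n2←n0 n3←n1 n4←n2 n5←n4 n6←n4 n7←n5 n8←n4 n9←n4
Dom at joins:
  n2: preds {n0,n1,n5}: {n0} ∩ {n0,n1} ∩ {n0,n2,n4,n5} = {n0}; idom=n0
  n4: preds {n2,n9}: {n0,n2} ∩ {n0,n2,n4,n9} = {n0,n2}; idom=n2
  n8: preds {n6,n7}: {n0,n2,n4,n6} ∩ {n0,n2,n4,n5,n7} = {n0,n2,n4}; idom=n4
  n9: preds {n7,n8}: {n0,n2,n4,n5,n7} ∩ {n0,n2,n4,n8} = {n0,n2,n4}; idom=n4

idom(n4) = n2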